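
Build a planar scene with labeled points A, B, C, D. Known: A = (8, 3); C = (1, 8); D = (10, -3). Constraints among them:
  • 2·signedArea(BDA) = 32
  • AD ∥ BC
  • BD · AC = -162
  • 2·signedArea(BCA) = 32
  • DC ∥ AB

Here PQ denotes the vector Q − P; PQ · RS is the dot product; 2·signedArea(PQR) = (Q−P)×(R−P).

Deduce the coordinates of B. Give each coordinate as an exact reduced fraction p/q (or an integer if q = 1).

B = (-1, 14)

1. B_x = -1  [AD ∥ BC ∩ DC ∥ AB]
2. B_y = 14  [AD ∥ BC ∩ DC ∥ AB]
   → B = (-1, 14)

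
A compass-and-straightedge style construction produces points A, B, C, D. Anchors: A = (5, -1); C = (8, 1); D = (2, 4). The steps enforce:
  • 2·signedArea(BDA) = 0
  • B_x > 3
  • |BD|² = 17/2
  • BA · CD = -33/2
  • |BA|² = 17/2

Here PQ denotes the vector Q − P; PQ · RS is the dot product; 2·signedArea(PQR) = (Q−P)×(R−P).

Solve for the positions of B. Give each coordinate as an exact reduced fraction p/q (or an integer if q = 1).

B = (7/2, 3/2)

1. B_x = 7/2  [2·signedArea(BDA) = 0 ∩ BA · CD = -33/2]
2. B_y = 3/2  [2·signedArea(BDA) = 0 ∩ BA · CD = -33/2]
   → B = (7/2, 3/2)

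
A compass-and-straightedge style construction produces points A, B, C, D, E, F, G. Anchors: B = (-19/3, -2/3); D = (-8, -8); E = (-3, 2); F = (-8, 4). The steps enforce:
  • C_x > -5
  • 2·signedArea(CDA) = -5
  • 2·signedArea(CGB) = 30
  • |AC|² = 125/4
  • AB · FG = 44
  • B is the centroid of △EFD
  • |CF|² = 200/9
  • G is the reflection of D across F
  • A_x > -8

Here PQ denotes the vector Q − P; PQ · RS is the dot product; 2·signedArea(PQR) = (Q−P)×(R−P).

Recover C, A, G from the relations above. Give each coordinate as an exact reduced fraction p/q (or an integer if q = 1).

1. G_x = -8  [G is the reflection of D across F]
2. G_y = 16  [G is the reflection of D across F]
   → G = (-8, 16)
3. C_x = -14/3  [line 50/3·x + 5/3·y + 230/3 = 0 ∩ |CF|² = 200/9]
4. C_y = 2/3  [line 50/3·x + 5/3·y + 230/3 = 0 ∩ |CF|² = 200/9]
   → C = (-14/3, 2/3)
5. A_x = -43/6  [2·signedArea(CDA) = -5 ∩ AB · FG = 44]
6. A_y = -13/3  [2·signedArea(CDA) = -5 ∩ AB · FG = 44]
   → A = (-43/6, -13/3)

A = (-43/6, -13/3)
C = (-14/3, 2/3)
G = (-8, 16)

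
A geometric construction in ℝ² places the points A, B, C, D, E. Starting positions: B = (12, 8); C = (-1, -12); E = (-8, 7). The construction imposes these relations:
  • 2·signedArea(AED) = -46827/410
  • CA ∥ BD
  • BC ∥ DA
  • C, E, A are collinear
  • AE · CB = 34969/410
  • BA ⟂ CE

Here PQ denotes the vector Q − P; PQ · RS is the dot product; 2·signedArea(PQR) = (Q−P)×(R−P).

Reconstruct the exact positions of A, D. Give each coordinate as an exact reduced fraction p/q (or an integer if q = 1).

A = (-2433/410, 571/410)
D = (2897/410, 8771/410)

1. A_x = -2433/410  [C, E, A are collinear ∩ BA ⟂ CE]
2. A_y = 571/410  [C, E, A are collinear ∩ BA ⟂ CE]
   → A = (-2433/410, 571/410)
3. D_x = 2897/410  [BC ∥ DA ∩ CA ∥ BD]
4. D_y = 8771/410  [BC ∥ DA ∩ CA ∥ BD]
   → D = (2897/410, 8771/410)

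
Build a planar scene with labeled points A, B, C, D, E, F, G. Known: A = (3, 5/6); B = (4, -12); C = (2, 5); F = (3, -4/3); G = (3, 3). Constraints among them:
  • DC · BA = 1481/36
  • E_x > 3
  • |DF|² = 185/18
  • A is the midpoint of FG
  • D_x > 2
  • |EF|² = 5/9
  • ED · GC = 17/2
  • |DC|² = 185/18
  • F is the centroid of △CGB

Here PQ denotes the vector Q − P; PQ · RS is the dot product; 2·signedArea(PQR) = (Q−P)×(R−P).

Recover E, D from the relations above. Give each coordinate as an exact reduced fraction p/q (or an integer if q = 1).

D = (5/2, 11/6)
E = (10/3, -2)

1. D_x = 5/2  [line 1·x + -77/6·y + 757/36 = 0 ∩ |DC|² = 185/18]
2. D_y = 11/6  [line 1·x + -77/6·y + 757/36 = 0 ∩ |DC|² = 185/18]
   → D = (5/2, 11/6)
3. E_x = 10/3  [line 1·x + -2·y + -22/3 = 0 ∩ |EF|² = 5/9]
4. E_y = -2  [line 1·x + -2·y + -22/3 = 0 ∩ |EF|² = 5/9]
   → E = (10/3, -2)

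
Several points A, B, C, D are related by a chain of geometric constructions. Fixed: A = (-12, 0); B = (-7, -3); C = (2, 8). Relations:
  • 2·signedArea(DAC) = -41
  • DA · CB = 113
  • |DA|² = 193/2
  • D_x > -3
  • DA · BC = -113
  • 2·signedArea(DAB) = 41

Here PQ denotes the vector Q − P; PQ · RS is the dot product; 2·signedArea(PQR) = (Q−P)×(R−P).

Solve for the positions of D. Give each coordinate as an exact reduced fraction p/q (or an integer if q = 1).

D = (-5/2, 5/2)

1. D_x = -5/2  [2·signedArea(DAC) = -41 ∩ 2·signedArea(DAB) = 41]
2. D_y = 5/2  [2·signedArea(DAC) = -41 ∩ 2·signedArea(DAB) = 41]
   → D = (-5/2, 5/2)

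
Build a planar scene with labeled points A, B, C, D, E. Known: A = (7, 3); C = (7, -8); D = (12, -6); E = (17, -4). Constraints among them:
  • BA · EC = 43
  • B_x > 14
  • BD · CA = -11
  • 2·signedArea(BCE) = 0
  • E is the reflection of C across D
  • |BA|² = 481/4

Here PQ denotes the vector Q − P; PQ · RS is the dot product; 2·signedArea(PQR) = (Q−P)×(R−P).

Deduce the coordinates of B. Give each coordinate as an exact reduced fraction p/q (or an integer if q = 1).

B = (29/2, -5)

1. B_x = 29/2  [2·signedArea(BCE) = 0 ∩ BA · EC = 43]
2. B_y = -5  [2·signedArea(BCE) = 0 ∩ BA · EC = 43]
   → B = (29/2, -5)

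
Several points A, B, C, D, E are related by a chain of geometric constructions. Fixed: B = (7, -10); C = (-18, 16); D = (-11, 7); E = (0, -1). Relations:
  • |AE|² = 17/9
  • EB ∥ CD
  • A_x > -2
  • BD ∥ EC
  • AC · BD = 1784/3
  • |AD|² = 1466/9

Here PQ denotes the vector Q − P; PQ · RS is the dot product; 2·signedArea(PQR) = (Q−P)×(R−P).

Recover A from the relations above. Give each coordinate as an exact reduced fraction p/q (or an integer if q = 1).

A = (-4/3, -4/3)

1. A_x = -4/3  [line 18·x + -17·y + 4/3 = 0 ∩ |AD|² = 1466/9]
2. A_y = -4/3  [line 18·x + -17·y + 4/3 = 0 ∩ |AD|² = 1466/9]
   → A = (-4/3, -4/3)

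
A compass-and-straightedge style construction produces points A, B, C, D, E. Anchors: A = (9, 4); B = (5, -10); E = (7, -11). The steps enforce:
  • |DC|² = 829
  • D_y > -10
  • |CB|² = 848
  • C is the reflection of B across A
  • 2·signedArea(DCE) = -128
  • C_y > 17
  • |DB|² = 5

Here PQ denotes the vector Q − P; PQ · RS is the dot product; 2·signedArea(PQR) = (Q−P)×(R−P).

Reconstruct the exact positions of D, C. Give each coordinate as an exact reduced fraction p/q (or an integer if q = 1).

1. C_x = 13  [C is the reflection of B across A]
2. C_y = 18  [C is the reflection of B across A]
   → C = (13, 18)
3. D_x = 3  [line 29·x + -6·y + -141 = 0 ∩ |DB|² = 5]
4. D_y = -9  [line 29·x + -6·y + -141 = 0 ∩ |DB|² = 5]
   → D = (3, -9)

C = (13, 18)
D = (3, -9)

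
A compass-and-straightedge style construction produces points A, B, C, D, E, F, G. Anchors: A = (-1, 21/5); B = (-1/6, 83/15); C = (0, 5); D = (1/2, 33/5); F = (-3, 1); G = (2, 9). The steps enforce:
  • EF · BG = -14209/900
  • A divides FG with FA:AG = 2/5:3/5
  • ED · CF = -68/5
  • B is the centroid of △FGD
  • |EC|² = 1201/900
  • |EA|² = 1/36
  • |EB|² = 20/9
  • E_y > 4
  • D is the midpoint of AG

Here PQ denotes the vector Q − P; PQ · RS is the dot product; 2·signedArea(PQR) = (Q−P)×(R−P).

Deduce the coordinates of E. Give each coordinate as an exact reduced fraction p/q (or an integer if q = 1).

E = (-5/6, 21/5)

1. E_x = -5/6  [EF · BG = -14209/900 ∩ ED · CF = -68/5]
2. E_y = 21/5  [EF · BG = -14209/900 ∩ ED · CF = -68/5]
   → E = (-5/6, 21/5)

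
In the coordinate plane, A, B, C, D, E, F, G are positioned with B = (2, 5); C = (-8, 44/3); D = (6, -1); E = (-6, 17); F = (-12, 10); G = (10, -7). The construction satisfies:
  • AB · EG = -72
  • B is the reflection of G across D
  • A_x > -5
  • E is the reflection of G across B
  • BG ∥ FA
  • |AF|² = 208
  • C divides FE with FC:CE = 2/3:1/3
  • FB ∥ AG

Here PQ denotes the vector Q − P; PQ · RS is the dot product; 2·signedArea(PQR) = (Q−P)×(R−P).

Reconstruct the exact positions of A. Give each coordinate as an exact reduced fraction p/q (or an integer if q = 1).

1. A_x = -4  [FB ∥ AG ∩ BG ∥ FA]
2. A_y = -2  [FB ∥ AG ∩ BG ∥ FA]
   → A = (-4, -2)

A = (-4, -2)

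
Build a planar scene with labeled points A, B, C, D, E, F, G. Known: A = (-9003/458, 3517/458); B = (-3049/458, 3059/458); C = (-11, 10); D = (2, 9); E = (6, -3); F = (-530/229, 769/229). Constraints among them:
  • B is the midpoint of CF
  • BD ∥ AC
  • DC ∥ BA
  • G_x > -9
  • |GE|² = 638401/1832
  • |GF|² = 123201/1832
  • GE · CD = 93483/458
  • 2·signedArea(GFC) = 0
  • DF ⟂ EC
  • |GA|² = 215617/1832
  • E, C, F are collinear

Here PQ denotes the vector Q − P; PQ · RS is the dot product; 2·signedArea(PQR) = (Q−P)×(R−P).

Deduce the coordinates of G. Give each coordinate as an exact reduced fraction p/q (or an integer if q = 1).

G = (-8087/916, 7639/916)

1. G_x = -8087/916  [2·signedArea(GFC) = 0 ∩ GE · CD = 93483/458]
2. G_y = 7639/916  [2·signedArea(GFC) = 0 ∩ GE · CD = 93483/458]
   → G = (-8087/916, 7639/916)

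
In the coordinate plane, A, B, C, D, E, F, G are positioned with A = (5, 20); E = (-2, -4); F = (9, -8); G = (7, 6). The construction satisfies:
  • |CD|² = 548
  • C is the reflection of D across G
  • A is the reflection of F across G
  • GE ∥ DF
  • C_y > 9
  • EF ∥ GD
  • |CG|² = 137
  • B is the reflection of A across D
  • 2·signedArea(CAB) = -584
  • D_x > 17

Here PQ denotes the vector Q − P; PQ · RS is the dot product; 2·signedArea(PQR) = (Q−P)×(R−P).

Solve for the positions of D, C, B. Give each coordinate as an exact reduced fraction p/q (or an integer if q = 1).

B = (31, -16)
C = (-4, 10)
D = (18, 2)

1. D_x = 18  [GE ∥ DF ∩ EF ∥ GD]
2. D_y = 2  [GE ∥ DF ∩ EF ∥ GD]
   → D = (18, 2)
3. C_x = -4  [C is the reflection of D across G]
4. C_y = 10  [C is the reflection of D across G]
   → C = (-4, 10)
5. B_x = 31  [B is the reflection of A across D]
6. B_y = -16  [B is the reflection of A across D]
   → B = (31, -16)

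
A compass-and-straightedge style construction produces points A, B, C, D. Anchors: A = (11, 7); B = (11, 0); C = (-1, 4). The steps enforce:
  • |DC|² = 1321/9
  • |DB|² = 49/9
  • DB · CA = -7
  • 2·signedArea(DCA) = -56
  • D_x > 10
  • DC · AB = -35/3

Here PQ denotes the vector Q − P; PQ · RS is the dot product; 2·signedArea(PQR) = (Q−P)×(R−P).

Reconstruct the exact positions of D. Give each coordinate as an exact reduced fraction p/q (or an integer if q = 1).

1. D_x = 11  [DB · CA = -7 ∩ DC · AB = -35/3]
2. D_y = 7/3  [DB · CA = -7 ∩ DC · AB = -35/3]
   → D = (11, 7/3)

D = (11, 7/3)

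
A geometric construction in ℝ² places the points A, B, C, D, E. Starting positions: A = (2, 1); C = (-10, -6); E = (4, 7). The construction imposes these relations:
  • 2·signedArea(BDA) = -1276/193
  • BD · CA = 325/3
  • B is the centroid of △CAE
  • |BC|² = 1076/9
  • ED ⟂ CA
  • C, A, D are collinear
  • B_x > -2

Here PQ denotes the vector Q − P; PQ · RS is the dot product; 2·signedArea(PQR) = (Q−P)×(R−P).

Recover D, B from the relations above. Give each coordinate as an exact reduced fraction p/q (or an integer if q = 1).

B = (-4/3, 2/3)
D = (1178/193, 655/193)

1. D_x = 1178/193  [C, A, D are collinear ∩ ED ⟂ CA]
2. D_y = 655/193  [C, A, D are collinear ∩ ED ⟂ CA]
   → D = (1178/193, 655/193)
3. B_x = -4/3  [B is the centroid of △CAE]
4. B_y = 2/3  [B is the centroid of △CAE]
   → B = (-4/3, 2/3)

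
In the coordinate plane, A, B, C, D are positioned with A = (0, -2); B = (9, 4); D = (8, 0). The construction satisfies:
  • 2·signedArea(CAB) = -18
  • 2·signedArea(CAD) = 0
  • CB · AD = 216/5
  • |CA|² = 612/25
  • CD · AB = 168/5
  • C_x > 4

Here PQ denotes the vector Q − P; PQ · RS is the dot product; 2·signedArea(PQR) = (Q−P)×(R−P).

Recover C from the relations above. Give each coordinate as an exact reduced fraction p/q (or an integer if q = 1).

1. C_x = 24/5  [2·signedArea(CAD) = 0 ∩ 2·signedArea(CAB) = -18]
2. C_y = -4/5  [2·signedArea(CAD) = 0 ∩ 2·signedArea(CAB) = -18]
   → C = (24/5, -4/5)

C = (24/5, -4/5)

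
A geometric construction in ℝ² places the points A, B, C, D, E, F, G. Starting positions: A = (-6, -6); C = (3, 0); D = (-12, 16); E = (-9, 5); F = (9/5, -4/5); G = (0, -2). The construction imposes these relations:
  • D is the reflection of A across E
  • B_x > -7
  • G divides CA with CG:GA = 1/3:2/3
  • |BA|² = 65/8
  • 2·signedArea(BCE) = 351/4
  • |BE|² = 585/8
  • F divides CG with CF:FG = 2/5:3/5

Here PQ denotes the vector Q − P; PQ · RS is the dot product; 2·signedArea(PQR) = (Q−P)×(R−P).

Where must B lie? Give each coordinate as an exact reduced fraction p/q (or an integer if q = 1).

1. B_x = -27/4  [line -5·x + -12·y + -291/4 = 0 ∩ |BE|² = 585/8]
2. B_y = -13/4  [line -5·x + -12·y + -291/4 = 0 ∩ |BE|² = 585/8]
   → B = (-27/4, -13/4)

B = (-27/4, -13/4)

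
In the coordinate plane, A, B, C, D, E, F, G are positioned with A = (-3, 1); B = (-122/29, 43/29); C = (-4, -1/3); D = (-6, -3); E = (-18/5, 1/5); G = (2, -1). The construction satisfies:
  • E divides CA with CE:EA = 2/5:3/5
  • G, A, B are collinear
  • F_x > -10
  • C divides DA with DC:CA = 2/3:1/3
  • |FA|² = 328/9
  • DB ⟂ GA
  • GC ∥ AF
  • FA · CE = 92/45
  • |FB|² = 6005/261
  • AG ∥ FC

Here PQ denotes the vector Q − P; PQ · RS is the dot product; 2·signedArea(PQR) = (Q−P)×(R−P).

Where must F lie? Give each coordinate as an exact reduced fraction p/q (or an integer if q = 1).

F = (-9, 5/3)

1. F_x = -9  [AG ∥ FC ∩ GC ∥ AF]
2. F_y = 5/3  [AG ∥ FC ∩ GC ∥ AF]
   → F = (-9, 5/3)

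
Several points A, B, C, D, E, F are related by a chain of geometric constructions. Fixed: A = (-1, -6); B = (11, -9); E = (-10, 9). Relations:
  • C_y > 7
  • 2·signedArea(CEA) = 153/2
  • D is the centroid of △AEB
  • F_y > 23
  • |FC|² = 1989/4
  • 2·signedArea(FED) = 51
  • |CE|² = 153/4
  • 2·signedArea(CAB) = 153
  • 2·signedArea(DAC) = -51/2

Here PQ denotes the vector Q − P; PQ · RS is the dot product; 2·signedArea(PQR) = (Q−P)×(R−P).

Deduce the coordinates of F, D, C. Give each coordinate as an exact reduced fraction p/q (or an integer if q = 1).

1. D_x = 0  [D is the centroid of △AEB]
2. D_y = -2  [D is the centroid of △AEB]
   → D = (0, -2)
3. C_x = -4  [2·signedArea(CEA) = 153/2 ∩ 2·signedArea(DAC) = -51/2]
4. C_y = 15/2  [2·signedArea(CEA) = 153/2 ∩ 2·signedArea(DAC) = -51/2]
   → C = (-4, 15/2)
5. F_x = -19  [line 11·x + 10·y + -31 = 0 ∩ |FC|² = 1989/4]
6. F_y = 24  [line 11·x + 10·y + -31 = 0 ∩ |FC|² = 1989/4]
   → F = (-19, 24)

C = (-4, 15/2)
D = (0, -2)
F = (-19, 24)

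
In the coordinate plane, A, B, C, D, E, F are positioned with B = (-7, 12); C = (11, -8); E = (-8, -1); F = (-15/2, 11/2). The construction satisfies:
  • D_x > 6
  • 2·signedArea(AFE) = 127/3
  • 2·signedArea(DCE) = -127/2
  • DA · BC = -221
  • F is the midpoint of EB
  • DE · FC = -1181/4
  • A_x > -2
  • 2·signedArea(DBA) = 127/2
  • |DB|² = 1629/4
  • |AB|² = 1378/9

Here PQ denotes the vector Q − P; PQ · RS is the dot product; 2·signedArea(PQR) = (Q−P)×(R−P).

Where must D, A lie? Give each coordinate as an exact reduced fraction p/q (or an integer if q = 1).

1. D_x = 13/2  [2·signedArea(DCE) = -127/2 ∩ DE · FC = -1181/4]
2. D_y = -3  [2·signedArea(DCE) = -127/2 ∩ DE · FC = -1181/4]
   → D = (13/2, -3)
3. A_x = -4/3  [2·signedArea(AFE) = 127/3 ∩ DA · BC = -221]
4. A_y = 1  [2·signedArea(AFE) = 127/3 ∩ DA · BC = -221]
   → A = (-4/3, 1)

A = (-4/3, 1)
D = (13/2, -3)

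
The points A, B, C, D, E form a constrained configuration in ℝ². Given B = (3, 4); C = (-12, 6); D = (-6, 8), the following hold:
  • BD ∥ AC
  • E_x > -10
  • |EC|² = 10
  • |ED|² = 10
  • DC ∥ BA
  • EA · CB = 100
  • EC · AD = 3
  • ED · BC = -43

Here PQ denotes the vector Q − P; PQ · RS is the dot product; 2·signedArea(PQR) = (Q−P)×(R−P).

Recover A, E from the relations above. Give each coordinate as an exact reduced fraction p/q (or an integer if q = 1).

A = (-3, 2)
E = (-9, 7)

1. A_x = -3  [BD ∥ AC ∩ DC ∥ BA]
2. A_y = 2  [BD ∥ AC ∩ DC ∥ BA]
   → A = (-3, 2)
3. E_x = -9  [EA · CB = 100 ∩ EC · AD = 3]
4. E_y = 7  [EA · CB = 100 ∩ EC · AD = 3]
   → E = (-9, 7)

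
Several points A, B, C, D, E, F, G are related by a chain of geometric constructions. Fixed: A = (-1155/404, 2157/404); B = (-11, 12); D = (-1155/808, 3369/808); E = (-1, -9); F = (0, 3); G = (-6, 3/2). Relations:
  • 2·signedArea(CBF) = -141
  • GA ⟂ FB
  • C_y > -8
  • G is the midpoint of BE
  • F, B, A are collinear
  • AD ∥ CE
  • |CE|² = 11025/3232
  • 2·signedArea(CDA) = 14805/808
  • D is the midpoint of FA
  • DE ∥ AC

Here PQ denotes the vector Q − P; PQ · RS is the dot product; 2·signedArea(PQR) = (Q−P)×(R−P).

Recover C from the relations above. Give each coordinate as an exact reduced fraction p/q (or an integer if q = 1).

1. C_x = -1963/808  [AD ∥ CE ∩ DE ∥ AC]
2. C_y = -6327/808  [AD ∥ CE ∩ DE ∥ AC]
   → C = (-1963/808, -6327/808)

C = (-1963/808, -6327/808)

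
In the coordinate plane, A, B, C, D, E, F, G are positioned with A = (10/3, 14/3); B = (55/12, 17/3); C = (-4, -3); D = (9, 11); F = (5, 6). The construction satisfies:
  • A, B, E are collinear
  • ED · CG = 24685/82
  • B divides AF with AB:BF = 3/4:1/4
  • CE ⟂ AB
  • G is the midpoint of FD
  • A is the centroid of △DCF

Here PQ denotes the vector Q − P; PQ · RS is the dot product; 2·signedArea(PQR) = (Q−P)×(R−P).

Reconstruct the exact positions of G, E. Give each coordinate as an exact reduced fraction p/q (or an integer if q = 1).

E = (-200/41, -78/41)
G = (7, 17/2)

1. G_x = 7  [G is the midpoint of FD]
2. G_y = 17/2  [G is the midpoint of FD]
   → G = (7, 17/2)
3. E_x = -200/41  [A, B, E are collinear ∩ CE ⟂ AB]
4. E_y = -78/41  [A, B, E are collinear ∩ CE ⟂ AB]
   → E = (-200/41, -78/41)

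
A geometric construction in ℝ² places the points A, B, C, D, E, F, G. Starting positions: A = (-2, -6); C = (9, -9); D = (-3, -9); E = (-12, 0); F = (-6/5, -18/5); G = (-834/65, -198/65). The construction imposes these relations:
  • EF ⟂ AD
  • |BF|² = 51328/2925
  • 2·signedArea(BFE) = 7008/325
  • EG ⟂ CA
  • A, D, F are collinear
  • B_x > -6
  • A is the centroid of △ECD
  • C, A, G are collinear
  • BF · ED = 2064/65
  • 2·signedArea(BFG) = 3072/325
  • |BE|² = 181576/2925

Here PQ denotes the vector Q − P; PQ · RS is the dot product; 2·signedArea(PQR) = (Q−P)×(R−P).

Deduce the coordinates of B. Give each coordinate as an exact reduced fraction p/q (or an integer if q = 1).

B = (-1042/195, -274/65)

1. B_x = -1042/195  [BF · ED = 2064/65 ∩ 2·signedArea(BFG) = 3072/325]
2. B_y = -274/65  [BF · ED = 2064/65 ∩ 2·signedArea(BFG) = 3072/325]
   → B = (-1042/195, -274/65)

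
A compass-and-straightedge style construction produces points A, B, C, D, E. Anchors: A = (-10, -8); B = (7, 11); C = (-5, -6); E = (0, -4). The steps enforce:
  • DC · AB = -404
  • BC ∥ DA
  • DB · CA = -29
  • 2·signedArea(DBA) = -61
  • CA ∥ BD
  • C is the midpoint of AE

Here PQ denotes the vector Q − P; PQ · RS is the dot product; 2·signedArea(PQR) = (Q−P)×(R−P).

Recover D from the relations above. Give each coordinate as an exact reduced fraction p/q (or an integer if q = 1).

D = (2, 9)

1. D_x = 2  [BC ∥ DA ∩ CA ∥ BD]
2. D_y = 9  [BC ∥ DA ∩ CA ∥ BD]
   → D = (2, 9)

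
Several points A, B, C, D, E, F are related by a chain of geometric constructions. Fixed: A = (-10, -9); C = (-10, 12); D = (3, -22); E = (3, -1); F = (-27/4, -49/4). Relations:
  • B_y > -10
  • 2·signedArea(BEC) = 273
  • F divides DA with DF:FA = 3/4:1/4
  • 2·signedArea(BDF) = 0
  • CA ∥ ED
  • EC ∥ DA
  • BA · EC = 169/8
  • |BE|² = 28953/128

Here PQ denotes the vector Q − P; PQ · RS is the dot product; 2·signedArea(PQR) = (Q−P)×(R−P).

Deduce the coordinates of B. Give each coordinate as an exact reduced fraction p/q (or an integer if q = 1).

1. B_x = -147/16  [2·signedArea(BDF) = 0 ∩ BA · EC = 169/8]
2. B_y = -157/16  [2·signedArea(BDF) = 0 ∩ BA · EC = 169/8]
   → B = (-147/16, -157/16)

B = (-147/16, -157/16)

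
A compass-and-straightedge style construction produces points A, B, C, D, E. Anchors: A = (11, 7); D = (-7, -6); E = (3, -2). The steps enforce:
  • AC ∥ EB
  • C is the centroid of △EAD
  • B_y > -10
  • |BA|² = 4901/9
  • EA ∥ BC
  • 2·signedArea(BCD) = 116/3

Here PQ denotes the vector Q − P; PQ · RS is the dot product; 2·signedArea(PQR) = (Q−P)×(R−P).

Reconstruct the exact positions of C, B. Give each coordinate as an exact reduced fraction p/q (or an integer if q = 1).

1. C_x = 7/3  [C is the centroid of △EAD]
2. C_y = -1/3  [C is the centroid of △EAD]
   → C = (7/3, -1/3)
3. B_x = -17/3  [EA ∥ BC ∩ AC ∥ EB]
4. B_y = -28/3  [EA ∥ BC ∩ AC ∥ EB]
   → B = (-17/3, -28/3)

B = (-17/3, -28/3)
C = (7/3, -1/3)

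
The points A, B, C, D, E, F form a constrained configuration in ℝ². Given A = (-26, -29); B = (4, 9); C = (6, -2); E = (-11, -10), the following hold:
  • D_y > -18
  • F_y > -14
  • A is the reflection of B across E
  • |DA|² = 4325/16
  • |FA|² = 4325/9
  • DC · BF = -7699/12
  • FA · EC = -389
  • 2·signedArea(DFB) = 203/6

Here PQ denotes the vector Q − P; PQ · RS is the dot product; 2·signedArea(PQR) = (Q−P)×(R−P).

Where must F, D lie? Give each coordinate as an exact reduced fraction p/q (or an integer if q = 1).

1. F_x = -31/3  [line -17·x + -8·y + -285 = 0 ∩ |FA|² = 4325/9]
2. F_y = -41/3  [line -17·x + -8·y + -285 = 0 ∩ |FA|² = 4325/9]
   → F = (-31/3, -41/3)
3. D_x = -57/4  [2·signedArea(DFB) = 203/6 ∩ DC · BF = -7699/12]
4. D_y = -35/2  [2·signedArea(DFB) = 203/6 ∩ DC · BF = -7699/12]
   → D = (-57/4, -35/2)

D = (-57/4, -35/2)
F = (-31/3, -41/3)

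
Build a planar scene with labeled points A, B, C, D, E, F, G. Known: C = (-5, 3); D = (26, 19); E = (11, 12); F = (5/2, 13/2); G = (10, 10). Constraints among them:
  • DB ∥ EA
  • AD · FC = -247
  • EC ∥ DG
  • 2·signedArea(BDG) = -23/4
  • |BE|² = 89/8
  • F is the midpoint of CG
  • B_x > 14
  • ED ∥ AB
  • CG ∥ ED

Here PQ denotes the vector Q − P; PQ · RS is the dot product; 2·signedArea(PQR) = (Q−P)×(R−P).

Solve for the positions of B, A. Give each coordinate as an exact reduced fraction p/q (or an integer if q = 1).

1. B_x = 57/4  [line 9·x + -16·y + 303/4 = 0 ∩ |BE|² = 89/8]
2. B_y = 51/4  [line 9·x + -16·y + 303/4 = 0 ∩ |BE|² = 89/8]
   → B = (57/4, 51/4)
3. A_x = -3/4  [ED ∥ AB ∩ DB ∥ EA]
4. A_y = 23/4  [ED ∥ AB ∩ DB ∥ EA]
   → A = (-3/4, 23/4)

A = (-3/4, 23/4)
B = (57/4, 51/4)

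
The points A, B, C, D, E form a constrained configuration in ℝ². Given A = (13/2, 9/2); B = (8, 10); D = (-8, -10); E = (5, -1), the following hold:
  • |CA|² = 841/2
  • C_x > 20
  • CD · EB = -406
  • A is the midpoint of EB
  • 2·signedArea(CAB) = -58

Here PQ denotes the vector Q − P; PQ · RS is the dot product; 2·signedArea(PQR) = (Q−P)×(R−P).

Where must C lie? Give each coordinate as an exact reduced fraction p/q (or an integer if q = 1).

C = (21, 19)

1. C_x = 21  [2·signedArea(CAB) = -58 ∩ CD · EB = -406]
2. C_y = 19  [2·signedArea(CAB) = -58 ∩ CD · EB = -406]
   → C = (21, 19)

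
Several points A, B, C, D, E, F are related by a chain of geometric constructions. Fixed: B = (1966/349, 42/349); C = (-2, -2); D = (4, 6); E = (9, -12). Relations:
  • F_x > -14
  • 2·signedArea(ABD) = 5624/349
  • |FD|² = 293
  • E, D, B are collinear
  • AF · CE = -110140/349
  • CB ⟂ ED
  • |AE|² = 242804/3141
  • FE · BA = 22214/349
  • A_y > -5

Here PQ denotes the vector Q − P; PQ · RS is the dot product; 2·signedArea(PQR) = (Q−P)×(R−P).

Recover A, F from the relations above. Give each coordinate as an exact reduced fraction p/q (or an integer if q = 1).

1. A_x = 4409/1047  [line -2052/349·x + -570/349·y + 6004/349 = 0 ∩ |AE|² = 242804/3141]
2. A_y = -4844/1047  [line -2052/349·x + -570/349·y + 6004/349 = 0 ∩ |AE|² = 242804/3141]
   → A = (4409/1047, -4844/1047)
3. F_x = -13  [AF · CE = -110140/349 ∩ FE · BA = 22214/349]
4. F_y = 8  [AF · CE = -110140/349 ∩ FE · BA = 22214/349]
   → F = (-13, 8)

A = (4409/1047, -4844/1047)
F = (-13, 8)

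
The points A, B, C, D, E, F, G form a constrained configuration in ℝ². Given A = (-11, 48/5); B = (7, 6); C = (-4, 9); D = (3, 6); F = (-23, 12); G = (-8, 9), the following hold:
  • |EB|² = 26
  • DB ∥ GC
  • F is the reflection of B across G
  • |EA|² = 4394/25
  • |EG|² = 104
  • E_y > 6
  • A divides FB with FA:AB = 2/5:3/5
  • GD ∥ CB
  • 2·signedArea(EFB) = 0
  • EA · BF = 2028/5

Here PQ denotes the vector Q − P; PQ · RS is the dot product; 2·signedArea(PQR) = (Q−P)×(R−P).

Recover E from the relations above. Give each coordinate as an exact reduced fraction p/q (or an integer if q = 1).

1. E_x = 2  [2·signedArea(EFB) = 0 ∩ EA · BF = 2028/5]
2. E_y = 7  [2·signedArea(EFB) = 0 ∩ EA · BF = 2028/5]
   → E = (2, 7)

E = (2, 7)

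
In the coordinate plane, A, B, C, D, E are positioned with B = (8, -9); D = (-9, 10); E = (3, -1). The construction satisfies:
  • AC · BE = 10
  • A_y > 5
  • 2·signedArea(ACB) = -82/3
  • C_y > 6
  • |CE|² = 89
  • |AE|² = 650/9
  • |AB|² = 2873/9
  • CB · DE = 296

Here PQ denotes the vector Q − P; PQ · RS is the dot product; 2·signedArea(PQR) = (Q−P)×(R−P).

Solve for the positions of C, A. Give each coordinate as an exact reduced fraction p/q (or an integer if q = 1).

1. C_x = -2  [line -12·x + 11·y + -101 = 0 ∩ |CE|² = 89]
2. C_y = 7  [line -12·x + 11·y + -101 = 0 ∩ |CE|² = 89]
   → C = (-2, 7)
3. A_x = -8/3  [2·signedArea(ACB) = -82/3 ∩ AC · BE = 10]
4. A_y = 16/3  [2·signedArea(ACB) = -82/3 ∩ AC · BE = 10]
   → A = (-8/3, 16/3)

A = (-8/3, 16/3)
C = (-2, 7)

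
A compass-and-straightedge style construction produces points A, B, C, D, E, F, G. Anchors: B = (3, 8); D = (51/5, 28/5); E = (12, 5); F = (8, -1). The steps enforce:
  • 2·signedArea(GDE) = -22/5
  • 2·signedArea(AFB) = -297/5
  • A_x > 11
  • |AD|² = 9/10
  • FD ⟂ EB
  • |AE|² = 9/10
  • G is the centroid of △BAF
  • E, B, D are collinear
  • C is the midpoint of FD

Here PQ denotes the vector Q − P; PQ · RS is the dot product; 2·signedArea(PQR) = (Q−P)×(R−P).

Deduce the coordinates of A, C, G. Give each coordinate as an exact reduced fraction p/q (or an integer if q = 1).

1. A_x = 111/10  [line -9·x + -5·y + 632/5 = 0 ∩ |AD|² = 9/10]
2. A_y = 53/10  [line -9·x + -5·y + 632/5 = 0 ∩ |AD|² = 9/10]
   → A = (111/10, 53/10)
3. C_x = 91/10  [C is the midpoint of FD]
4. C_y = 23/10  [C is the midpoint of FD]
   → C = (91/10, 23/10)
5. G_x = 221/30  [G is the centroid of △BAF]
6. G_y = 41/10  [G is the centroid of △BAF]
   → G = (221/30, 41/10)

A = (111/10, 53/10)
C = (91/10, 23/10)
G = (221/30, 41/10)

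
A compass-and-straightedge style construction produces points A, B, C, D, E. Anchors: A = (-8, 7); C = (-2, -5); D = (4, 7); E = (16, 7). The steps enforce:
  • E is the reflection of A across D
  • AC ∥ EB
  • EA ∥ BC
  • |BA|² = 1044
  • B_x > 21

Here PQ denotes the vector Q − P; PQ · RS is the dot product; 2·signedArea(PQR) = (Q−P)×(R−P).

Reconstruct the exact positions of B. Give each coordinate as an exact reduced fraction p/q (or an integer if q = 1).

1. B_x = 22  [EA ∥ BC ∩ AC ∥ EB]
2. B_y = -5  [EA ∥ BC ∩ AC ∥ EB]
   → B = (22, -5)

B = (22, -5)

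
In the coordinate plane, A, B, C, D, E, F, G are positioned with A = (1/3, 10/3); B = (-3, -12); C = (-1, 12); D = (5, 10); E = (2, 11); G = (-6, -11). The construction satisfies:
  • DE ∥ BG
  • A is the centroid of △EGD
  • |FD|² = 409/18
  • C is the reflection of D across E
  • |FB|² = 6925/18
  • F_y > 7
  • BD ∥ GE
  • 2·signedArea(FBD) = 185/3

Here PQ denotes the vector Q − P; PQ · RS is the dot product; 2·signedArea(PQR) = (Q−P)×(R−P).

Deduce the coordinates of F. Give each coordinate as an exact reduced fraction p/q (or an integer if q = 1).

1. F_x = 7/6  [line -22·x + 8·y + -95/3 = 0 ∩ |FB|² = 6925/18]
2. F_y = 43/6  [line -22·x + 8·y + -95/3 = 0 ∩ |FB|² = 6925/18]
   → F = (7/6, 43/6)

F = (7/6, 43/6)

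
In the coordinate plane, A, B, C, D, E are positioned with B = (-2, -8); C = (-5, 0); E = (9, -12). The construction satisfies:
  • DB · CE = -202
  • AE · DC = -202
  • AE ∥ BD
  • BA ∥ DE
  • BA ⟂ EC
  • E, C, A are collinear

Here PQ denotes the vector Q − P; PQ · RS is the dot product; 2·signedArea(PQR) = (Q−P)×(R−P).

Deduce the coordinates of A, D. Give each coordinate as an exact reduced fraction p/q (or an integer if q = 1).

1. A_x = 58/85  [E, C, A are collinear ∩ BA ⟂ EC]
2. A_y = -414/85  [E, C, A are collinear ∩ BA ⟂ EC]
   → A = (58/85, -414/85)
3. D_x = 537/85  [BA ∥ DE ∩ AE ∥ BD]
4. D_y = -1286/85  [BA ∥ DE ∩ AE ∥ BD]
   → D = (537/85, -1286/85)

A = (58/85, -414/85)
D = (537/85, -1286/85)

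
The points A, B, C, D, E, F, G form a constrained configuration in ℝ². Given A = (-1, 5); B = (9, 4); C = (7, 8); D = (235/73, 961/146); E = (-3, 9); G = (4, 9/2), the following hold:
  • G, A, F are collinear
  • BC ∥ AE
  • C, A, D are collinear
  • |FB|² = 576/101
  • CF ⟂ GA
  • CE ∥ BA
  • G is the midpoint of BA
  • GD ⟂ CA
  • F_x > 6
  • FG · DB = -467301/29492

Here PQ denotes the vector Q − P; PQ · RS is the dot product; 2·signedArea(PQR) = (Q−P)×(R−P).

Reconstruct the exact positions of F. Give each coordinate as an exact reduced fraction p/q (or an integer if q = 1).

1. F_x = 669/101  [G, A, F are collinear ∩ CF ⟂ GA]
2. F_y = 428/101  [G, A, F are collinear ∩ CF ⟂ GA]
   → F = (669/101, 428/101)

F = (669/101, 428/101)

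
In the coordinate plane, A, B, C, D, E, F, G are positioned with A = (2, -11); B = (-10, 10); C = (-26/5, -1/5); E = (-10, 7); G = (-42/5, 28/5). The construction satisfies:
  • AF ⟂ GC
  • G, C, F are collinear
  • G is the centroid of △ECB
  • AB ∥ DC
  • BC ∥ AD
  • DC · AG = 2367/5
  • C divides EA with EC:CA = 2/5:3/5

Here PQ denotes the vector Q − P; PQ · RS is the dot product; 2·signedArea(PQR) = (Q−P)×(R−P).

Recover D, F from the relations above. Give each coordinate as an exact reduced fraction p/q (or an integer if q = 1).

1. D_x = 34/5  [AB ∥ DC ∩ BC ∥ AD]
2. D_y = -106/5  [AB ∥ DC ∩ BC ∥ AD]
   → D = (34/5, -106/5)
3. F_x = 1150/1097  [G, C, F are collinear ∩ AF ⟂ GC]
4. F_y = -12643/1097  [G, C, F are collinear ∩ AF ⟂ GC]
   → F = (1150/1097, -12643/1097)

D = (34/5, -106/5)
F = (1150/1097, -12643/1097)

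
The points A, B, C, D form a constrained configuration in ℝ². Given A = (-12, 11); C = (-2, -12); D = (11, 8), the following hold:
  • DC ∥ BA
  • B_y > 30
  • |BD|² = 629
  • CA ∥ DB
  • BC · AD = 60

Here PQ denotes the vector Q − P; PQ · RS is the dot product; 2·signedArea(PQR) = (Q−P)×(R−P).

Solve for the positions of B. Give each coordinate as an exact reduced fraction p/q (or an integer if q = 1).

1. B_x = 1  [DC ∥ BA ∩ CA ∥ DB]
2. B_y = 31  [DC ∥ BA ∩ CA ∥ DB]
   → B = (1, 31)

B = (1, 31)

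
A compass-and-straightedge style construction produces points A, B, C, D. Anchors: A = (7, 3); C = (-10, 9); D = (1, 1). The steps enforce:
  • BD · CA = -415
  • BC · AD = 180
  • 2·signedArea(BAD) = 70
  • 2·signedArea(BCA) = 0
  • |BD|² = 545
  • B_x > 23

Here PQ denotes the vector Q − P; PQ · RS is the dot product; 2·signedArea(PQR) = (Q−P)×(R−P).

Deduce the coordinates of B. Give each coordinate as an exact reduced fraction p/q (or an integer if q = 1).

1. B_x = 24  [2·signedArea(BCA) = 0 ∩ BC · AD = 180]
2. B_y = -3  [2·signedArea(BCA) = 0 ∩ BC · AD = 180]
   → B = (24, -3)

B = (24, -3)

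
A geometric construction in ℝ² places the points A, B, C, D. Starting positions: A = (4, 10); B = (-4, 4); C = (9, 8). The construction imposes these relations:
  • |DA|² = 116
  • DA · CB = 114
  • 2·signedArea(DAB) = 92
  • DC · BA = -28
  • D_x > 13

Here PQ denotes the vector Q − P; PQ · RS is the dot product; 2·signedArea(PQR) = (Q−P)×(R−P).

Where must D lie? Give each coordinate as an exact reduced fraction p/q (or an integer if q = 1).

D = (14, 6)

1. D_x = 14  [DA · CB = 114 ∩ DC · BA = -28]
2. D_y = 6  [DA · CB = 114 ∩ DC · BA = -28]
   → D = (14, 6)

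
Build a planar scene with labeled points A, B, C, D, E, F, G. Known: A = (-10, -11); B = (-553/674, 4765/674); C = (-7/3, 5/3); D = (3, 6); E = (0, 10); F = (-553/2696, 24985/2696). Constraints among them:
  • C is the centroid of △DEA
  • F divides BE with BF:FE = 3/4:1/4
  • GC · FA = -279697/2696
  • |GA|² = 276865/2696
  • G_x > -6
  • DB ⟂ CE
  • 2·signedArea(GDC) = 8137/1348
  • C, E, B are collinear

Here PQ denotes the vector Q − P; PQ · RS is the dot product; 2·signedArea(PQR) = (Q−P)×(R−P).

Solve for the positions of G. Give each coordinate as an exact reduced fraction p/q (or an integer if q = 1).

G = (-7293/1348, -2649/1348)

1. G_x = -7293/1348  [2·signedArea(GDC) = 8137/1348 ∩ GC · FA = -279697/2696]
2. G_y = -2649/1348  [2·signedArea(GDC) = 8137/1348 ∩ GC · FA = -279697/2696]
   → G = (-7293/1348, -2649/1348)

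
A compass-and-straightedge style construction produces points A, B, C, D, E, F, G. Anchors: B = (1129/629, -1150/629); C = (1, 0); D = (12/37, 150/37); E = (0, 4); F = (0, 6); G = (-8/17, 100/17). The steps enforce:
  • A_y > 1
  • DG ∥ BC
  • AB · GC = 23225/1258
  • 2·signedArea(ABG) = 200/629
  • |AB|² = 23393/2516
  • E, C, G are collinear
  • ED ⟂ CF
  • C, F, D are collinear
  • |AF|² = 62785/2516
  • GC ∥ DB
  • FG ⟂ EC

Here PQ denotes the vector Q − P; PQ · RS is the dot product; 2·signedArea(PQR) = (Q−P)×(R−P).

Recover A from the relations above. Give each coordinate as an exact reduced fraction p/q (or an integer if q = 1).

1. A_x = 1129/1258  [2·signedArea(ABG) = 200/629 ∩ AB · GC = 23225/1258]
2. A_y = 683/629  [2·signedArea(ABG) = 200/629 ∩ AB · GC = 23225/1258]
   → A = (1129/1258, 683/629)

A = (1129/1258, 683/629)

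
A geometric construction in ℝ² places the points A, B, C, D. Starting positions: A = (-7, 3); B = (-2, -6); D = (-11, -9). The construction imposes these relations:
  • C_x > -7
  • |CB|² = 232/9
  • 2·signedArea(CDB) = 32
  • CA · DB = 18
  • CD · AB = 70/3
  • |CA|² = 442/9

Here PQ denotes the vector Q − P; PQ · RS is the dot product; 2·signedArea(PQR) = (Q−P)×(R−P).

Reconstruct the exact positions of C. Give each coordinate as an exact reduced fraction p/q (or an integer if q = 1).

1. C_x = -20/3  [2·signedArea(CDB) = 32 ∩ CD · AB = 70/3]
2. C_y = -4  [2·signedArea(CDB) = 32 ∩ CD · AB = 70/3]
   → C = (-20/3, -4)

C = (-20/3, -4)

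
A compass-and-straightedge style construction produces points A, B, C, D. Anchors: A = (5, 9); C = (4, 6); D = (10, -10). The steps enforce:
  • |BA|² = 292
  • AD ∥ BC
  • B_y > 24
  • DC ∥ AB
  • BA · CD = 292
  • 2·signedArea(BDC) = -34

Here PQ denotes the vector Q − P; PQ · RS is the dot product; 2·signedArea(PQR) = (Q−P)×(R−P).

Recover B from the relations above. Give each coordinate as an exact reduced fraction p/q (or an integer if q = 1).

1. B_x = -1  [AD ∥ BC ∩ DC ∥ AB]
2. B_y = 25  [AD ∥ BC ∩ DC ∥ AB]
   → B = (-1, 25)

B = (-1, 25)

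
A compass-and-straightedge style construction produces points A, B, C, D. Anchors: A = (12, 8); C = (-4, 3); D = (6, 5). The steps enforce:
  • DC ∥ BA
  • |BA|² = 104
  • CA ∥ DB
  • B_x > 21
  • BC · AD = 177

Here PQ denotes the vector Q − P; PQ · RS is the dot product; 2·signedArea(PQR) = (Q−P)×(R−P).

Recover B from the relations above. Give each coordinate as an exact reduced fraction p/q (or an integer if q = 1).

B = (22, 10)

1. B_x = 22  [DC ∥ BA ∩ CA ∥ DB]
2. B_y = 10  [DC ∥ BA ∩ CA ∥ DB]
   → B = (22, 10)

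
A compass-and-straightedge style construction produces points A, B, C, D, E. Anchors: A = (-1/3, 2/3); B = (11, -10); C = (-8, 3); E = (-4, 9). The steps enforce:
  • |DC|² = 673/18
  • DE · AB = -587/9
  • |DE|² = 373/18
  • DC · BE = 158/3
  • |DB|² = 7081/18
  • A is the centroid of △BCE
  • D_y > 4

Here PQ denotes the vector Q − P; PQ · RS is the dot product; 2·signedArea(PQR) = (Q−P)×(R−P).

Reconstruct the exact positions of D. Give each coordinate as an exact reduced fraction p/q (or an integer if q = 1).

1. D_x = -13/6  [DC · BE = 158/3 ∩ DE · AB = -587/9]
2. D_y = 29/6  [DC · BE = 158/3 ∩ DE · AB = -587/9]
   → D = (-13/6, 29/6)

D = (-13/6, 29/6)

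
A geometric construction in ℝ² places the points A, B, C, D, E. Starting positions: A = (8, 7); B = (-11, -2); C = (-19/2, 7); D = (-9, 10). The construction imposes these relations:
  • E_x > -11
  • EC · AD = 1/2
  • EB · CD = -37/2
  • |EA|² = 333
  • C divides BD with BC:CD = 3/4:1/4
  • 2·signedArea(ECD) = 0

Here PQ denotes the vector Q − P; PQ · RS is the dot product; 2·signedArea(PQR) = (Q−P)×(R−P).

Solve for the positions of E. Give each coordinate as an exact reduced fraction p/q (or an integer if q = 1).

1. E_x = -10  [2·signedArea(ECD) = 0 ∩ EC · AD = 1/2]
2. E_y = 4  [2·signedArea(ECD) = 0 ∩ EC · AD = 1/2]
   → E = (-10, 4)

E = (-10, 4)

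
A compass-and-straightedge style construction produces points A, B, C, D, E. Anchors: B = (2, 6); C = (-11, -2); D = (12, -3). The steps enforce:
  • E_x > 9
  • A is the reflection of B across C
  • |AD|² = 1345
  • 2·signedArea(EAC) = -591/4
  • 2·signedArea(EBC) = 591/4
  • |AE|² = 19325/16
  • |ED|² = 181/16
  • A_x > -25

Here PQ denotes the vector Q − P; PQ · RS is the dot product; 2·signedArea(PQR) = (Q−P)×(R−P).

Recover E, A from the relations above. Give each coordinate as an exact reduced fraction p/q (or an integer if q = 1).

A = (-24, -10)
E = (19/2, -3/4)

1. A_x = -24  [A is the reflection of B across C]
2. A_y = -10  [A is the reflection of B across C]
   → A = (-24, -10)
3. E_x = 19/2  [line -8·x + 13·y + 343/4 = 0 ∩ |AE|² = 19325/16]
4. E_y = -3/4  [line -8·x + 13·y + 343/4 = 0 ∩ |AE|² = 19325/16]
   → E = (19/2, -3/4)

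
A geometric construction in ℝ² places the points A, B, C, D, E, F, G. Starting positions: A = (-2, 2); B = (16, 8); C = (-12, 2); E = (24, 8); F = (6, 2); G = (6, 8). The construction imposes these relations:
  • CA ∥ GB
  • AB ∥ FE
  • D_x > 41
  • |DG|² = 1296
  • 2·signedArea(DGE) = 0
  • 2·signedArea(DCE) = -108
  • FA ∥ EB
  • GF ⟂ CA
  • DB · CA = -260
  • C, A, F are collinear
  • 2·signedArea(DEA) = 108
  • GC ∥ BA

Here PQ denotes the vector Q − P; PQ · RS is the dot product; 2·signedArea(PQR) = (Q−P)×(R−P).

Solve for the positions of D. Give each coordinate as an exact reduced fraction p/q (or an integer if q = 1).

D = (42, 8)

1. D_x = 42  [2·signedArea(DGE) = 0 ∩ 2·signedArea(DCE) = -108]
2. D_y = 8  [2·signedArea(DGE) = 0 ∩ 2·signedArea(DCE) = -108]
   → D = (42, 8)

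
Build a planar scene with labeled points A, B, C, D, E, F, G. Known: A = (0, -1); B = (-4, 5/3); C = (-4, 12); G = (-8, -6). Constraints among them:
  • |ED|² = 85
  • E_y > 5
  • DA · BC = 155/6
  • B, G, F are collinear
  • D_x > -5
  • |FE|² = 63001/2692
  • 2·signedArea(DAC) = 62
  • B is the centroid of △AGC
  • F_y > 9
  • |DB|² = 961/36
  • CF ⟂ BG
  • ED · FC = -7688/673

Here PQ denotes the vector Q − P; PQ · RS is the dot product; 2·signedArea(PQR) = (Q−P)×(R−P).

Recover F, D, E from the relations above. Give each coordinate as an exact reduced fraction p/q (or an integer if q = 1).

1. F_x = 160/673  [B, G, F are collinear ∩ CF ⟂ BG]
2. F_y = 6588/673  [B, G, F are collinear ∩ CF ⟂ BG]
   → F = (160/673, 6588/673)
3. D_x = -4  [2·signedArea(DAC) = 62 ∩ DA · BC = 155/6]
4. D_y = -7/2  [2·signedArea(DAC) = 62 ∩ DA · BC = 155/6]
   → D = (-4, -7/2)
5. E_x = -2  [line 2852/673·x + -1488/673·y + 13888/673 = 0 ∩ |ED|² = 85]
6. E_y = 11/2  [line 2852/673·x + -1488/673·y + 13888/673 = 0 ∩ |ED|² = 85]
   → E = (-2, 11/2)

D = (-4, -7/2)
E = (-2, 11/2)
F = (160/673, 6588/673)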